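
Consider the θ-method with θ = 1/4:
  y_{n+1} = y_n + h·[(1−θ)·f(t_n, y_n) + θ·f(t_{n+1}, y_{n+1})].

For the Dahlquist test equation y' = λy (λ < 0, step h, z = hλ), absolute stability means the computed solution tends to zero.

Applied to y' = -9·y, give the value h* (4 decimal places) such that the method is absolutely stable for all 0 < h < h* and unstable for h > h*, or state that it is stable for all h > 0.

Set f=λy, z=hλ:
  y_{n+1} = y_n + z·[3/4·y_n + 1/4·y_{n+1}] ⇒ (1 − 1/4z)y_{n+1} = (1 + 3/4z)y_n
  ⇒ R(z) = (1 + 3/4z)/(1 − 1/4z).

Find x<0 with |R(x)|<1.
x=-0.73: |R|=0.3827
R=−1: 1+3/4x = −1+1/4x ⇒ -1/2x=2 ⇒ x=2/(-1/2)=-4.0000
Confirm numerically:
  x=-3.481: |R|=0.86125 <1
  x=-2.848: |R|=0.66355 <1
  x=-1.902: |R|=0.28905 <1
  x=-4.497: |R|=1.11698 >1
  x=-4.133: |R|=1.03271 >1
So |R|<1 on (-4.0000, 0).

(-4.0000,0); λ=-9 ⇒ h* = (4)/9 = 0.4444.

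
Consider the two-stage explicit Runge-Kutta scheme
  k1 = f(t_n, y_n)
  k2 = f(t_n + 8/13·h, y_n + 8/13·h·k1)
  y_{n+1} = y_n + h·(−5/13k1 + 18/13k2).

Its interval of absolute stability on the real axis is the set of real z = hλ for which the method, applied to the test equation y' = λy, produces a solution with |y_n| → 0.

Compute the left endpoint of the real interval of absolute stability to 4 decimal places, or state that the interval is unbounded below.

Test eqn y'=λy, z=hλ:
  k1=λy_n ⇒ h·k1=z·y_n;  k2=λ(1+8/13z)y_n ⇒ h·k2=z(1+8/13z)y_n
  y_{n+1}/y_n = 1 − 5/13z + 18/13z(1+8/13z) = 1 + z + 144/169z²
  Hence R(z) = 1 + z + 144/169z².

Find x<0 with |R(x)|<1.
x=-0.6: |R|=0.7067
R=1: x+144/169x²=0 ⇒ x=−169/144=-1.1736; min R=1−1/(4·144/169)=0.7066>−1
Confirm numerically:
  x=-1.116: |R|=0.94522 <1
  x=-0.790: |R|=0.74178 <1
  x=-0.675: |R|=0.71322 <1
  x=-1.718: |R|=1.79691 >1
  x=-1.673: |R|=1.71189 >1
  x=-1.459: |R|=1.35479 >1
Interval (-1.1736, 0).

z* = -1.1736.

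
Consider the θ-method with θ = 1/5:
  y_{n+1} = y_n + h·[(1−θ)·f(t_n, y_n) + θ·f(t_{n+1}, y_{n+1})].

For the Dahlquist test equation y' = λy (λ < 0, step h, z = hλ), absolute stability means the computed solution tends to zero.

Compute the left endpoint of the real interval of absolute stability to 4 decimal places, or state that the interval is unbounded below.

With y'=λy (z=hλ):
  y_{n+1} = y_n + z·[4/5·y_n + 1/5·y_{n+1}] ⇒ (1 − 1/5z)y_{n+1} = (1 + 4/5z)y_n
  Hence R(z) = (1 + 4/5z)/(1 − 1/5z).

Boundary: |R(x)|=1, x<0.
x=-1.64: |R|=0.2349
R=−1: 1+4/5x = −1+1/5x ⇒ -3/5x=2 ⇒ x=2/(-3/5)=-3.3333
Confirm numerically:
  x=-3.182: |R|=0.94451 <1
  x=-2.321: |R|=0.58517 <1
  x=-2.010: |R|=0.43367 <1
  x=-1.410: |R|=0.09984 <1
  x=-3.869: |R|=1.18119 >1
  x=-3.408: |R|=1.02664 >1
So |R|<1 on (-3.3333, 0).

left endpoint -3.3333.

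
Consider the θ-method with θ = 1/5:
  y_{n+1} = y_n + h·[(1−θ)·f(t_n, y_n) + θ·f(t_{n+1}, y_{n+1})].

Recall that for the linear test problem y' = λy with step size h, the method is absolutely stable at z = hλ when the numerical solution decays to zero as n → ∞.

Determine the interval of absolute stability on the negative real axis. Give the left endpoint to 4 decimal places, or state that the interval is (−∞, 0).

z∈(-3.3333,0).

Set f=λy, z=hλ:
  y_{n+1} = y_n + z·[4/5·y_n + 1/5·y_{n+1}] ⇒ (1 − 1/5z)y_{n+1} = (1 + 4/5z)y_n
  R(z) = (1 + 4/5z)/(1 − 1/5z).

Find x<0 with |R(x)|<1.
x=-0.52: |R|=0.5290
R=−1: 1+4/5x = −1+1/5x ⇒ -3/5x=2 ⇒ x=2/(-3/5)=-3.3333
Confirm numerically:
  x=-3.040: |R|=0.89055 <1
  x=-2.607: |R|=0.71355 <1
  x=-2.256: |R|=0.55458 <1
  x=-1.350: |R|=0.06299 <1
  x=-3.722: |R|=1.13368 >1
  x=-3.715: |R|=1.13138 >1
  x=-3.509: |R|=1.06193 >1
So |R|<1 on (-3.3333, 0).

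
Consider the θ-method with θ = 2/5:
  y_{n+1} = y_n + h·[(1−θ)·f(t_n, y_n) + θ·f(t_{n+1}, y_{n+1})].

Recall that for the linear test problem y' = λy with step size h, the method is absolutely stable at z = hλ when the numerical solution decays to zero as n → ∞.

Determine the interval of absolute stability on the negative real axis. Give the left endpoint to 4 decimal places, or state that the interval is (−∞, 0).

z∈(-10.0000,0).

With y'=λy (z=hλ):
  y_{n+1} = y_n + z·[3/5·y_n + 2/5·y_{n+1}] ⇒ (1 − 2/5z)y_{n+1} = (1 + 3/5z)y_n
  Hence R(z) = (1 + 3/5z)/(1 − 2/5z).

Boundary: |R(x)|=1, x<0.
x=-1.26: |R|=0.1622
R=−1: 1+3/5x = −1+2/5x ⇒ -1/5x=2 ⇒ x=2/(-1/5)=-10.0000
Confirm numerically:
  x=-7.706: |R|=0.88762 <1
  x=-6.142: |R|=0.77679 <1
  x=-6.040: |R|=0.76815 <1
  x=-4.497: |R|=0.60676 <1
  x=-10.268: |R|=1.01049 >1
  x=-10.053: |R|=1.00211 >1
Interval (-10.0000, 0).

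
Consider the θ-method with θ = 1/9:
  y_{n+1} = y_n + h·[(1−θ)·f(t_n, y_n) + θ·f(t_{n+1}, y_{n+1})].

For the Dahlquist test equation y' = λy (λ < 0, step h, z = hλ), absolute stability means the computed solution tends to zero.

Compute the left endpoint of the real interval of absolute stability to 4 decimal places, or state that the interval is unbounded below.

On y'=λy, z=hλ:
  y_{n+1} = y_n + z·[8/9·y_n + 1/9·y_{n+1}] ⇒ (1 − 1/9z)y_{n+1} = (1 + 8/9z)y_n
  R(z) = (1 + 8/9z)/(1 − 1/9z).

Need |R(x)|<1, x<0.
x=-1.54: |R|=0.3150
R=−1: 1+8/9x = −1+1/9x ⇒ -7/9x=2 ⇒ x=2/(-7/9)=-2.5714
Confirm numerically:
  x=-2.111: |R|=0.70993 <1
  x=-2.053: |R|=0.67167 <1
  x=-1.638: |R|=0.38579 <1
  x=-1.561: |R|=0.33027 <1
  x=-3.051: |R|=1.27857 >1
  x=-2.593: |R|=1.01303 >1
Interval (-2.5714, 0).

z* = -2.5714.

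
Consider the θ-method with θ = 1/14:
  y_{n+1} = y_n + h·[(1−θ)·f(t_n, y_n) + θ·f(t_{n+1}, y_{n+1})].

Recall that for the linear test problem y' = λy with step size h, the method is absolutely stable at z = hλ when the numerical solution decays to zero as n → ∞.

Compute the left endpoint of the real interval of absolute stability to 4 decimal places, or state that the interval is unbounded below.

z* = -2.3333.

Set f=λy, z=hλ:
  y_{n+1} = y_n + z·[13/14·y_n + 1/14·y_{n+1}] ⇒ (1 − 1/14z)y_{n+1} = (1 + 13/14z)y_n
  ⇒ R(z) = (1 + 13/14z)/(1 − 1/14z).

Solve |R(x)|<1 on ℝ⁻.
x=-1.31: |R|=0.1979
R=−1: 1+13/14x = −1+1/14x ⇒ -6/7x=2 ⇒ x=2/(-6/7)=-2.3333
Confirm numerically:
  x=-1.737: |R|=0.54528 <1
  x=-1.311: |R|=0.19875 <1
  x=-1.049: |R|=0.02412 <1
  x=-2.848: |R|=1.36657 >1
  x=-2.583: |R|=1.18067 >1
Interval (-2.3333, 0).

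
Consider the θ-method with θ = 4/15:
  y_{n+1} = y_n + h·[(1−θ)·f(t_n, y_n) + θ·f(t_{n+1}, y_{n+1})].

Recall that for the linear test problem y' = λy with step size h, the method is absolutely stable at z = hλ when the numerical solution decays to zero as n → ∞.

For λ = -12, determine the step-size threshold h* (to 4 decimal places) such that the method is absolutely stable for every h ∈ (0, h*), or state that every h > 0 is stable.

On y'=λy, z=hλ:
  y_{n+1} = y_n + z·[11/15·y_n + 4/15·y_{n+1}] ⇒ (1 − 4/15z)y_{n+1} = (1 + 11/15z)y_n
  ⇒ R(z) = (1 + 11/15z)/(1 − 4/15z).

Find x<0 with |R(x)|<1.
x=-1.51: |R|=0.0765
R=−1: 1+11/15x = −1+4/15x ⇒ -7/15x=2 ⇒ x=2/(-7/15)=-4.2857
Confirm numerically:
  x=-4.096: |R|=0.95769 <1
  x=-3.700: |R|=0.86242 <1
  x=-2.492: |R|=0.49712 <1
  x=-1.936: |R|=0.27682 <1
  x=-4.879: |R|=1.12032 >1
  x=-4.388: |R|=1.02200 >1
  x=-4.371: |R|=1.01838 >1
Interval (-4.2857, 0).

(-4.2857,0); λ=-12 ⇒ h* = (30/7)/12 = 0.3571.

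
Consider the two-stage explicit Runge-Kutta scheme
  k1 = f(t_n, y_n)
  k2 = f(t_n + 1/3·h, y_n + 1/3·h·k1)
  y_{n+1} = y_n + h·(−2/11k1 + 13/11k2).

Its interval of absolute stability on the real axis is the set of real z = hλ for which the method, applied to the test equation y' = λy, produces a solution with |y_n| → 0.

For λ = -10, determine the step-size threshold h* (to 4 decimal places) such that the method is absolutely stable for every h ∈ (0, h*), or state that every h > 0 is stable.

Set f=λy, z=hλ:
  k1=λy_n ⇒ h·k1=z·y_n;  k2=λ(1+1/3z)y_n ⇒ h·k2=z(1+1/3z)y_n
  y_{n+1}/y_n = 1 − 2/11z + 13/11z(1+1/3z) = 1 + z + 13/33z²
  ⇒ R(z) = 1 + z + 13/33z².

Boundary: |R(x)|=1, x<0.
x=-1.39: |R|=0.3711
R=1: x+13/33x²=0 ⇒ x=−33/13=-2.5385; min R=1−1/(4·13/33)=0.3654>−1
Confirm numerically:
  x=-2.316: |R|=0.79703 <1
  x=-1.935: |R|=0.54000 <1
  x=-1.902: |R|=0.52312 <1
  x=-1.170: |R|=0.36926 <1
  x=-2.704: |R|=1.17633 >1
  x=-2.694: |R|=1.16507 >1
  x=-2.660: |R|=1.12736 >1
So |R|<1 on (-2.5385, 0).

(-2.5385,0); λ=-10 ⇒ h* = (33/13)/10 = 0.2538.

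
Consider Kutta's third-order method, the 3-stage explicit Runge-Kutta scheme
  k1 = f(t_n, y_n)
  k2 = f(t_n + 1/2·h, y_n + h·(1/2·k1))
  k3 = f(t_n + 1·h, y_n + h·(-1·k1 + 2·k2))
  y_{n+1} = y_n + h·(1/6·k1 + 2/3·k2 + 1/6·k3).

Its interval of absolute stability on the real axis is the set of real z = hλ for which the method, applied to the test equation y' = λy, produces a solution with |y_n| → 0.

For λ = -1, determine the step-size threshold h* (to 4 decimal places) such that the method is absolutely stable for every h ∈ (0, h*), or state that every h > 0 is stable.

(-2.5127,0); λ=-1 ⇒ h* = 2.5127.

On y'=λy, z=hλ:
  order 3, 3-stage ⇒ R(z)=1+z+z^2/2+z^3/6
  (e.g. R(-0.97)=0.34834, |R|=0.34834)

Boundary: |R(x)|=1, x<0.
x=-0.97: |R|=0.3483
|R(-1.24)|=0.2110 |R(-1.22)|=0.2216 |R(-1.01)|=0.3283
Bisect:
  x_lo=-3.1275 |R|=2.3354  x_hi=-0.1893 |R|=0.8275
  mid=-1.65843 |R|=0.04346 →hi
  mid=-2.39298 |R|=0.81365 →hi
  mid=-2.76026 |R|=1.45582 →lo
  mid=-2.57662 |R|=1.10815 →lo
  mid=-2.48480 |R|=0.95464 →hi
  mid=-2.53071 |R|=1.02978 →lo
  mid=-2.50775 |R|=0.99181 →hi
  mid=-2.51923 |R|=1.01070 →lo
  mid=-2.51349 |R|=1.00123 →lo
  mid=-2.51062 |R|=0.99652 →hi
  ...
  [-2.51278,-2.51260] ⇒ x*=-2.5127
So |R|<1 on (-2.5127, 0).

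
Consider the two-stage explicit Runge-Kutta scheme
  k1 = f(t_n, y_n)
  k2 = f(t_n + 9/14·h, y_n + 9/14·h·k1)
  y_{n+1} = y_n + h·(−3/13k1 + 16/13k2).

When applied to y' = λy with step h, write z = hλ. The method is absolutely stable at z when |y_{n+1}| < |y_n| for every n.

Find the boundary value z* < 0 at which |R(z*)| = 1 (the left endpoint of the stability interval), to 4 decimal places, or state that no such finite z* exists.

z* = -1.2639.

On y'=λy, z=hλ:
  k1=λy_n ⇒ h·k1=z·y_n;  k2=λ(1+9/14z)y_n ⇒ h·k2=z(1+9/14z)y_n
  y_{n+1}/y_n = 1 − 3/13z + 16/13z(1+9/14z) = 1 + z + 72/91z²
  ⇒ R(z) = 1 + z + 72/91z².

Solve |R(x)|<1 on ℝ⁻.
x=-1.4: |R|=1.1508
R=1: x+72/91x²=0 ⇒ x=−91/72=-1.2639; min R=1−1/(4·72/91)=0.6840>−1
Confirm numerically:
  x=-1.070: |R|=0.83585 <1
  x=-1.058: |R|=0.82765 <1
  x=-0.769: |R|=0.69889 <1
  x=-0.682: |R|=0.68601 <1
  x=-1.637: |R|=1.48326 >1
  x=-1.486: |R|=1.26114 >1
  x=-1.374: |R|=1.11970 >1
Interval (-1.2639, 0).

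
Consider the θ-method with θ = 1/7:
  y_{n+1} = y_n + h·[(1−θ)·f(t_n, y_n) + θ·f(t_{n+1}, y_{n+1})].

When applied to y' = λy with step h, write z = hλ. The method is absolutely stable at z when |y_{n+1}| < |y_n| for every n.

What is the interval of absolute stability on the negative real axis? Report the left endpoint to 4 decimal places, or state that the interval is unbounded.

(-2.8000, 0).

With y'=λy (z=hλ):
  y_{n+1} = y_n + z·[6/7·y_n + 1/7·y_{n+1}] ⇒ (1 − 1/7z)y_{n+1} = (1 + 6/7z)y_n
  so R(z) = (1 + 6/7z)/(1 − 1/7z).

Need |R(x)|<1, x<0.
x=-0.53: |R|=0.5073
R=−1: 1+6/7x = −1+1/7x ⇒ -5/7x=2 ⇒ x=2/(-5/7)=-2.8000
Confirm numerically:
  x=-2.638: |R|=0.91596 <1
  x=-2.600: |R|=0.89583 <1
  x=-2.436: |R|=0.80712 <1
  x=-3.366: |R|=1.27301 >1
  x=-3.013: |R|=1.10636 >1
  x=-2.936: |R|=1.06844 >1
So |R|<1 on (-2.8000, 0).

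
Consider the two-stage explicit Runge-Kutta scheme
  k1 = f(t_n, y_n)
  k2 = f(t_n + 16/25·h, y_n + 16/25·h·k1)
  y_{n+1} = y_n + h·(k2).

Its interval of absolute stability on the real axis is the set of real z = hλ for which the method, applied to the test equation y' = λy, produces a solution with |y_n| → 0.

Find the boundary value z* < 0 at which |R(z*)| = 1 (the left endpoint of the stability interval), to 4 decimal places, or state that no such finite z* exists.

z* = -1.5625.

Test eqn y'=λy, z=hλ:
  k1=λy_n ⇒ h·k1=z·y_n;  k2=λ(1+16/25z)y_n ⇒ h·k2=z(1+16/25z)y_n
  y_{n+1}/y_n = 1 + z(1+16/25z) = 1 + z + 16/25z²
  R(z) = 1 + z + 16/25z².

Solve |R(x)|<1 on ℝ⁻.
x=-0.97: |R|=0.6322
R=1: x+16/25x²=0 ⇒ x=−25/16=-1.5625; min R=1−1/(4·16/25)=0.6094>−1
Confirm numerically:
  x=-1.454: |R|=0.89903 <1
  x=-1.427: |R|=0.87625 <1
  x=-1.178: |R|=0.71012 <1
  x=-1.988: |R|=1.54137 >1
  x=-1.763: |R|=1.22623 >1
  x=-1.624: |R|=1.06392 >1
So |R|<1 on (-1.5625, 0).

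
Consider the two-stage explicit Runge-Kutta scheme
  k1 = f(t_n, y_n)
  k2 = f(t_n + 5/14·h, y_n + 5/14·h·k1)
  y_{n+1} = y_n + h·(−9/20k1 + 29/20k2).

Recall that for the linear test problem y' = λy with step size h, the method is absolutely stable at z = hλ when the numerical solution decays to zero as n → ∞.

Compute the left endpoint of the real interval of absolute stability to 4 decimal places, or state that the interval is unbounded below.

left endpoint -1.9310.

Set f=λy, z=hλ:
  k1=λy_n ⇒ h·k1=z·y_n;  k2=λ(1+5/14z)y_n ⇒ h·k2=z(1+5/14z)y_n
  y_{n+1}/y_n = 1 − 9/20z + 29/20z(1+5/14z) = 1 + z + 29/56z²
  so R(z) = 1 + z + 29/56z².

Need |R(x)|<1, x<0.
x=-1.43: |R|=0.6290
R=1: x+29/56x²=0 ⇒ x=−56/29=-1.9310; min R=1−1/(4·29/56)=0.5172>−1
Confirm numerically:
  x=-1.583: |R|=0.71469 <1
  x=-1.281: |R|=0.56878 <1
  x=-0.965: |R|=0.51724 <1
  x=-0.824: |R|=0.52761 <1
  x=-2.441: |R|=1.64464 >1
  x=-2.092: |R|=1.17438 >1
  x=-2.010: |R|=1.08219 >1
Stable set (-1.9310, 0).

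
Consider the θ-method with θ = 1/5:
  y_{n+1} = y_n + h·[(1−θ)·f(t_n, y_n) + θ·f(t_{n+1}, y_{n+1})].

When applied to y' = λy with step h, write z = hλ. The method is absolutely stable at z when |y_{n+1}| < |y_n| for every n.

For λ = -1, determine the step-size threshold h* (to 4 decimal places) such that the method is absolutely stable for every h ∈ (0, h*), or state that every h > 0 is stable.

Test eqn y'=λy, z=hλ:
  y_{n+1} = y_n + z·[4/5·y_n + 1/5·y_{n+1}] ⇒ (1 − 1/5z)y_{n+1} = (1 + 4/5z)y_n
  ⇒ R(z) = (1 + 4/5z)/(1 − 1/5z).

Find x<0 with |R(x)|<1.
x=-0.68: |R|=0.4014
R=−1: 1+4/5x = −1+1/5x ⇒ -3/5x=2 ⇒ x=2/(-3/5)=-3.3333
Confirm numerically:
  x=-3.182: |R|=0.94451 <1
  x=-2.900: |R|=0.83544 <1
  x=-2.800: |R|=0.79487 <1
  x=-1.339: |R|=0.05616 <1
  x=-3.883: |R|=1.18564 >1
  x=-3.751: |R|=1.14318 >1
Stable set (-3.3333, 0).

(-3.3333,0); λ=-1 ⇒ h* = (10/3)/1 = 3.3333.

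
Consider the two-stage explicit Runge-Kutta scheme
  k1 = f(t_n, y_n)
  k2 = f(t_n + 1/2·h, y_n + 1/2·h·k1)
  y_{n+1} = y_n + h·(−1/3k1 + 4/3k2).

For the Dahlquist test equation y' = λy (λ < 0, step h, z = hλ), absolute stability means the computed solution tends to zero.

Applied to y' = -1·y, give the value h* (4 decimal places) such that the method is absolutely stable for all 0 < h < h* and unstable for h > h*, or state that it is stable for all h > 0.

Test eqn y'=λy, z=hλ:
  k1=λy_n ⇒ h·k1=z·y_n;  k2=λ(1+1/2z)y_n ⇒ h·k2=z(1+1/2z)y_n
  y_{n+1}/y_n = 1 − 1/3z + 4/3z(1+1/2z) = 1 + z + 2/3z²
  so R(z) = 1 + z + 2/3z².

Need |R(x)|<1, x<0.
x=-0.33: |R|=0.7426
R=1: x+2/3x²=0 ⇒ x=−3/2=-1.5000; min R=1−1/(4·2/3)=0.6250>−1
Confirm numerically:
  x=-1.451: |R|=0.95260 <1
  x=-1.139: |R|=0.72588 <1
  x=-0.709: |R|=0.62612 <1
  x=-1.861: |R|=1.44788 >1
  x=-1.844: |R|=1.42289 >1
  x=-1.751: |R|=1.29300 >1
Interval (-1.5000, 0).

(-1.5000,0); λ=-1 ⇒ h* = (3/2)/1 = 1.5000.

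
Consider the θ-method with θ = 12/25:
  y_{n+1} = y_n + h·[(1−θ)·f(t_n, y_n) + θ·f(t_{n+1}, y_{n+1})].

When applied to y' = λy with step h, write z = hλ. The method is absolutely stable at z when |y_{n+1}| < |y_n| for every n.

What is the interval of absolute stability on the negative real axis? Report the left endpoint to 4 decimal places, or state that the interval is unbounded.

(-50.0000, 0).

Test eqn y'=λy, z=hλ:
  y_{n+1} = y_n + z·[13/25·y_n + 12/25·y_{n+1}] ⇒ (1 − 12/25z)y_{n+1} = (1 + 13/25z)y_n
  so R(z) = (1 + 13/25z)/(1 − 12/25z).

Find x<0 with |R(x)|<1.
x=-1.02: |R|=0.3153
R=−1: 1+13/25x = −1+12/25x ⇒ -1/25x=2 ⇒ x=2/(-1/25)=-50.0000
Confirm numerically:
  x=-43.863: |R|=0.98887 <1
  x=-30.881: |R|=0.95167 <1
  x=-20.521: |R|=0.89132 <1
  x=-50.582: |R|=1.00092 >1
  x=-50.400: |R|=1.00064 >1
Stable set (-50.0000, 0).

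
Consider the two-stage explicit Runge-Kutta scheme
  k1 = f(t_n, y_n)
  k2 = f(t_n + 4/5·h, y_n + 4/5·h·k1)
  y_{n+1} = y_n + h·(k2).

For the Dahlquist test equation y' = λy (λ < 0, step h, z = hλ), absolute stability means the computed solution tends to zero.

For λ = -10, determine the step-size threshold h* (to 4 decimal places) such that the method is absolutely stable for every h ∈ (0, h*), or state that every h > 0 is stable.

(-1.2500,0); λ=-10 ⇒ h* = (5/4)/10 = 0.1250.

With y'=λy (z=hλ):
  k1=λy_n ⇒ h·k1=z·y_n;  k2=λ(1+4/5z)y_n ⇒ h·k2=z(1+4/5z)y_n
  y_{n+1}/y_n = 1 + z(1+4/5z) = 1 + z + 4/5z²
  R(z) = 1 + z + 4/5z².

Boundary: |R(x)|=1, x<0.
x=-1.77: |R|=1.7363
R=1: x+4/5x²=0 ⇒ x=−5/4=-1.2500; min R=1−1/(4·4/5)=0.6875>−1
Confirm numerically:
  x=-0.967: |R|=0.78107 <1
  x=-0.908: |R|=0.75157 <1
  x=-0.882: |R|=0.74034 <1
  x=-0.662: |R|=0.68860 <1
  x=-1.661: |R|=1.54614 >1
  x=-1.415: |R|=1.18678 >1
  x=-1.291: |R|=1.04234 >1
Stable set (-1.2500, 0).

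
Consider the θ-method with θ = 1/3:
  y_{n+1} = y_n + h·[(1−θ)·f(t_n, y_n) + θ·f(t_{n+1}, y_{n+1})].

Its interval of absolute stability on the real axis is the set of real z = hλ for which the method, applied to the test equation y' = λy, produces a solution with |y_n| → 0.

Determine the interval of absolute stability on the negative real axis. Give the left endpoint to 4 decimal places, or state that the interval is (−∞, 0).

(-6.0000, 0).

Test eqn y'=λy, z=hλ:
  y_{n+1} = y_n + z·[2/3·y_n + 1/3·y_{n+1}] ⇒ (1 − 1/3z)y_{n+1} = (1 + 2/3z)y_n
  ⇒ R(z) = (1 + 2/3z)/(1 − 1/3z).

Find x<0 with |R(x)|<1.
x=-1.11: |R|=0.1898
R=−1: 1+2/3x = −1+1/3x ⇒ -1/3x=2 ⇒ x=2/(-1/3)=-6.0000
Confirm numerically:
  x=-4.727: |R|=0.83525 <1
  x=-4.243: |R|=0.75742 <1
  x=-3.720: |R|=0.66071 <1
  x=-6.474: |R|=1.05003 >1
  x=-6.454: |R|=1.04802 >1
Stable set (-6.0000, 0).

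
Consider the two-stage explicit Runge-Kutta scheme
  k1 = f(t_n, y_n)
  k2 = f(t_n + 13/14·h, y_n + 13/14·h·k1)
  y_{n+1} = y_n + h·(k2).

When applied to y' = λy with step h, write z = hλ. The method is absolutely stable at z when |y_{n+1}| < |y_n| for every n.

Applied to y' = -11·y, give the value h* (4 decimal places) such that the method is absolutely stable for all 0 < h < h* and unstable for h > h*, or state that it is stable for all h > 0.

With y'=λy (z=hλ):
  k1=λy_n ⇒ h·k1=z·y_n;  k2=λ(1+13/14z)y_n ⇒ h·k2=z(1+13/14z)y_n
  y_{n+1}/y_n = 1 + z(1+13/14z) = 1 + z + 13/14z²
  ⇒ R(z) = 1 + z + 13/14z².

Solve |R(x)|<1 on ℝ⁻.
x=-0.82: |R|=0.8044
R=1: x+13/14x²=0 ⇒ x=−14/13=-1.0769; min R=1−1/(4·13/14)=0.7308>−1
Confirm numerically:
  x=-0.953: |R|=0.89034 <1
  x=-0.683: |R|=0.75017 <1
  x=-0.654: |R|=0.74316 <1
  x=-1.520: |R|=1.62537 >1
  x=-1.506: |R|=1.60003 >1
  x=-1.476: |R|=1.54696 >1
Stable set (-1.0769, 0).

(-1.0769,0); λ=-11 ⇒ h* = (14/13)/11 = 0.0979.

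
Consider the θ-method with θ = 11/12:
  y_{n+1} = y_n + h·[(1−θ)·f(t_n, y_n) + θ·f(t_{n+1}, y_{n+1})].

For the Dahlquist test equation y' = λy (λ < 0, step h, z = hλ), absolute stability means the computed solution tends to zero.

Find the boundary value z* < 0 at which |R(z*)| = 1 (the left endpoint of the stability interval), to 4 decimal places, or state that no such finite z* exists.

interval (−∞, 0).

With y'=λy (z=hλ):
  y_{n+1} = y_n + z·[1/12·y_n + 11/12·y_{n+1}] ⇒ (1 − 11/12z)y_{n+1} = (1 + 1/12z)y_n
  R(z) = (1 + 1/12z)/(1 − 11/12z).

Solve |R(x)|<1 on ℝ⁻.
x=-0.99: |R|=0.4810
x=-2: |R|=0.2941
x=-10: |R|=0.0164
x=-100: |R|=0.0791
θ=11/12≥1/2 ⇒ |1+1/12x|<|1−11/12x| ∀x<0 ⇒ unbounded interval.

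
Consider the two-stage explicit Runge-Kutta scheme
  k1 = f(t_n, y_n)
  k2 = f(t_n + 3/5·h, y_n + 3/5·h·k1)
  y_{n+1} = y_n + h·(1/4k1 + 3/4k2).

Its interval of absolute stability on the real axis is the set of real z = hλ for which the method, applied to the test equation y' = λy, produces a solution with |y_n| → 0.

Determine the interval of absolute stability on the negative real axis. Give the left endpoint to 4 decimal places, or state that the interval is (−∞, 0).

Test eqn y'=λy, z=hλ:
  k1=λy_n ⇒ h·k1=z·y_n;  k2=λ(1+3/5z)y_n ⇒ h·k2=z(1+3/5z)y_n
  y_{n+1}/y_n = 1 + 1/4z + 3/4z(1+3/5z) = 1 + z + 9/20z²
  ⇒ R(z) = 1 + z + 9/20z².

Boundary: |R(x)|=1, x<0.
x=-0.41: |R|=0.6656
R=1: x+9/20x²=0 ⇒ x=−20/9=-2.2222; min R=1−1/(4·9/20)=0.4444>−1
Confirm numerically:
  x=-1.797: |R|=0.65614 <1
  x=-1.450: |R|=0.49612 <1
  x=-1.334: |R|=0.46680 <1
  x=-2.709: |R|=1.59341 >1
  x=-2.609: |R|=1.45410 >1
  x=-2.387: |R|=1.17700 >1
Stable set (-2.2222, 0).

z∈(-2.2222,0).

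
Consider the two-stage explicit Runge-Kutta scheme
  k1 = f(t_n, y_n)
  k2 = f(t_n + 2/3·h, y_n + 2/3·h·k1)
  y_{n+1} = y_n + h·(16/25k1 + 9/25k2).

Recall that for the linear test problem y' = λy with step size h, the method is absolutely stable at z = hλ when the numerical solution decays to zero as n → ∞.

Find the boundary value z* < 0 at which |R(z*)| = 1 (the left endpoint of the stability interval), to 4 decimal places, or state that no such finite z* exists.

z* = -4.1667.

With y'=λy (z=hλ):
  k1=λy_n ⇒ h·k1=z·y_n;  k2=λ(1+2/3z)y_n ⇒ h·k2=z(1+2/3z)y_n
  y_{n+1}/y_n = 1 + 16/25z + 9/25z(1+2/3z) = 1 + z + 6/25z²
  so R(z) = 1 + z + 6/25z².

Need |R(x)|<1, x<0.
x=-0.95: |R|=0.2666
R=1: x+6/25x²=0 ⇒ x=−25/6=-4.1667; min R=1−1/(4·6/25)=-0.0417>−1
Confirm numerically:
  x=-2.751: |R|=0.06532 <1
  x=-2.612: |R|=0.02541 <1
  x=-2.144: |R|=0.04078 <1
  x=-4.382: |R|=1.22646 >1
  x=-4.296: |R|=1.13335 >1
Interval (-4.1667, 0).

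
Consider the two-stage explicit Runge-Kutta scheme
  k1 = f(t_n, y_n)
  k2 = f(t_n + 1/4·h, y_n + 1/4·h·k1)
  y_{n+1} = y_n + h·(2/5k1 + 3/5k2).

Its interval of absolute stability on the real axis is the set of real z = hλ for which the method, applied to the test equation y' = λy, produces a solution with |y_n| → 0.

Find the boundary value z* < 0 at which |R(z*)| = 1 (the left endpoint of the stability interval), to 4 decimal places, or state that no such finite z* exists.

left endpoint -6.6667.

On y'=λy, z=hλ:
  k1=λy_n ⇒ h·k1=z·y_n;  k2=λ(1+1/4z)y_n ⇒ h·k2=z(1+1/4z)y_n
  y_{n+1}/y_n = 1 + 2/5z + 3/5z(1+1/4z) = 1 + z + 3/20z²
  Hence R(z) = 1 + z + 3/20z².

Boundary: |R(x)|=1, x<0.
x=-0.98: |R|=0.1641
R=1: x+3/20x²=0 ⇒ x=−20/3=-6.6667; min R=1−1/(4·3/20)=-0.6667>−1
Confirm numerically:
  x=-5.809: |R|=0.25267 <1
  x=-5.350: |R|=0.05663 <1
  x=-3.657: |R|=0.65095 <1
  x=-2.872: |R|=0.63474 <1
  x=-6.854: |R|=1.19260 >1
  x=-6.745: |R|=1.07925 >1
  x=-6.691: |R|=1.02442 >1
Stable set (-6.6667, 0).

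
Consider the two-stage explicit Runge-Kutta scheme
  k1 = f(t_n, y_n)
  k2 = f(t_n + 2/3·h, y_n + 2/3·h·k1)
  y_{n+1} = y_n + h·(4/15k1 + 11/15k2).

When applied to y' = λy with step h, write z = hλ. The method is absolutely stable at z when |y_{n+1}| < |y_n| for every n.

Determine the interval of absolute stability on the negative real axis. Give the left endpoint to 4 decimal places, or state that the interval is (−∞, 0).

With y'=λy (z=hλ):
  k1=λy_n ⇒ h·k1=z·y_n;  k2=λ(1+2/3z)y_n ⇒ h·k2=z(1+2/3z)y_n
  y_{n+1}/y_n = 1 + 4/15z + 11/15z(1+2/3z) = 1 + z + 22/45z²
  so R(z) = 1 + z + 22/45z².

Solve |R(x)|<1 on ℝ⁻.
x=-1.04: |R|=0.4888
R=1: x+22/45x²=0 ⇒ x=−45/22=-2.0455; min R=1−1/(4·22/45)=0.4886>−1
Confirm numerically:
  x=-1.915: |R|=0.87787 <1
  x=-1.843: |R|=0.81758 <1
  x=-1.255: |R|=0.51501 <1
  x=-0.929: |R|=0.49293 <1
  x=-2.205: |R|=1.17199 >1
  x=-2.130: |R|=1.08804 >1
  x=-2.084: |R|=1.03927 >1
So |R|<1 on (-2.0455, 0).

z∈(-2.0455,0).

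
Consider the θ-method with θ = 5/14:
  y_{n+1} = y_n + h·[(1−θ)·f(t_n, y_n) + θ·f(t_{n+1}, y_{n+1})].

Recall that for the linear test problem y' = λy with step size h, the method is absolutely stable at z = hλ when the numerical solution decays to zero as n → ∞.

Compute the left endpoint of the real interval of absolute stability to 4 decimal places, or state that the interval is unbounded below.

With y'=λy (z=hλ):
  y_{n+1} = y_n + z·[9/14·y_n + 5/14·y_{n+1}] ⇒ (1 − 5/14z)y_{n+1} = (1 + 9/14z)y_n
  ⇒ R(z) = (1 + 9/14z)/(1 − 5/14z).

Find x<0 with |R(x)|<1.
x=-0.66: |R|=0.4659
R=−1: 1+9/14x = −1+5/14x ⇒ -2/7x=2 ⇒ x=2/(-2/7)=-7.0000
Confirm numerically:
  x=-6.978: |R|=0.99820 <1
  x=-6.031: |R|=0.91222 <1
  x=-5.729: |R|=0.88078 <1
  x=-4.542: |R|=0.73217 <1
  x=-7.550: |R|=1.04251 >1
  x=-7.108: |R|=1.00872 >1
So |R|<1 on (-7.0000, 0).

left endpoint -7.0000.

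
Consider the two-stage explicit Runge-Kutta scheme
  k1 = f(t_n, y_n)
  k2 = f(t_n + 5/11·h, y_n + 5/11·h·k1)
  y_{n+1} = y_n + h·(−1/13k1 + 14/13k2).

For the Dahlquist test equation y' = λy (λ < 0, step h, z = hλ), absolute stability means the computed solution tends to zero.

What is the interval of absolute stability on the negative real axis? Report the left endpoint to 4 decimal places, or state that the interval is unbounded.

(-2.0429, 0).

Test eqn y'=λy, z=hλ:
  k1=λy_n ⇒ h·k1=z·y_n;  k2=λ(1+5/11z)y_n ⇒ h·k2=z(1+5/11z)y_n
  y_{n+1}/y_n = 1 − 1/13z + 14/13z(1+5/11z) = 1 + z + 70/143z²
  Hence R(z) = 1 + z + 70/143z².

Find x<0 with |R(x)|<1.
x=-0.35: |R|=0.7100
R=1: x+70/143x²=0 ⇒ x=−143/70=-2.0429; min R=1−1/(4·70/143)=0.4893>−1
Confirm numerically:
  x=-1.757: |R|=0.75414 <1
  x=-1.456: |R|=0.58173 <1
  x=-1.165: |R|=0.49938 <1
  x=-0.896: |R|=0.49699 <1
  x=-2.463: |R|=1.50655 >1
  x=-2.265: |R|=1.24630 >1
  x=-2.261: |R|=1.24144 >1
Stable set (-2.0429, 0).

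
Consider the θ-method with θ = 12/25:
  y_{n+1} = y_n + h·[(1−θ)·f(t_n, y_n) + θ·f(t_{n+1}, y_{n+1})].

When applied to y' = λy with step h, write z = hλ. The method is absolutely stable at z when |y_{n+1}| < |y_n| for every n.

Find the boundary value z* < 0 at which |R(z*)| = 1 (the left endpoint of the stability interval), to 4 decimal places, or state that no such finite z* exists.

Set f=λy, z=hλ:
  y_{n+1} = y_n + z·[13/25·y_n + 12/25·y_{n+1}] ⇒ (1 − 12/25z)y_{n+1} = (1 + 13/25z)y_n
  ⇒ R(z) = (1 + 13/25z)/(1 − 12/25z).

Boundary: |R(x)|=1, x<0.
x=-0.84: |R|=0.4014
R=−1: 1+13/25x = −1+12/25x ⇒ -1/25x=2 ⇒ x=2/(-1/25)=-50.0000
Confirm numerically:
  x=-42.469: |R|=0.98591 <1
  x=-37.446: |R|=0.97353 <1
  x=-32.443: |R|=0.95762 <1
  x=-20.295: |R|=0.88938 <1
  x=-50.531: |R|=1.00084 >1
  x=-50.248: |R|=1.00039 >1
So |R|<1 on (-50.0000, 0).

z* = -50.0000.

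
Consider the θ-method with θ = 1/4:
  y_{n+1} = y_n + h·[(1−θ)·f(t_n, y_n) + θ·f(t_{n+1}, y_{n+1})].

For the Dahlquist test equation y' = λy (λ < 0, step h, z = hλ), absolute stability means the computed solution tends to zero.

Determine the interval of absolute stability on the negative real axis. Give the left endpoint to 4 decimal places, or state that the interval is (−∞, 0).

z∈(-4.0000,0).

Set f=λy, z=hλ:
  y_{n+1} = y_n + z·[3/4·y_n + 1/4·y_{n+1}] ⇒ (1 − 1/4z)y_{n+1} = (1 + 3/4z)y_n
  ⇒ R(z) = (1 + 3/4z)/(1 − 1/4z).

Solve |R(x)|<1 on ℝ⁻.
x=-1.23: |R|=0.0593
R=−1: 1+3/4x = −1+1/4x ⇒ -1/2x=2 ⇒ x=2/(-1/2)=-4.0000
Confirm numerically:
  x=-3.648: |R|=0.90795 <1
  x=-3.199: |R|=0.77747 <1
  x=-2.229: |R|=0.43137 <1
  x=-4.565: |R|=1.13193 >1
  x=-4.396: |R|=1.09433 >1
So |R|<1 on (-4.0000, 0).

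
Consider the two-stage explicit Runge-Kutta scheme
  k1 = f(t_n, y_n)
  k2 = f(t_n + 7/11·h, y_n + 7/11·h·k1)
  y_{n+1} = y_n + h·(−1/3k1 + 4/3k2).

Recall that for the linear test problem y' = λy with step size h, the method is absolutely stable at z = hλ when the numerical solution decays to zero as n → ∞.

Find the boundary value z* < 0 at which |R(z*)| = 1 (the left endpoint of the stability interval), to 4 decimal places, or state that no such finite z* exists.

z* = -1.1786.

On y'=λy, z=hλ:
  k1=λy_n ⇒ h·k1=z·y_n;  k2=λ(1+7/11z)y_n ⇒ h·k2=z(1+7/11z)y_n
  y_{n+1}/y_n = 1 − 1/3z + 4/3z(1+7/11z) = 1 + z + 28/33z²
  Hence R(z) = 1 + z + 28/33z².

Boundary: |R(x)|=1, x<0.
x=-0.55: |R|=0.7067
R=1: x+28/33x²=0 ⇒ x=−33/28=-1.1786; min R=1−1/(4·28/33)=0.7054>−1
Confirm numerically:
  x=-0.884: |R|=0.77905 <1
  x=-0.632: |R|=0.70691 <1
  x=-0.613: |R|=0.70583 <1
  x=-1.692: |R|=1.73710 >1
  x=-1.315: |R|=1.15222 >1
  x=-1.226: |R|=1.04934 >1
Interval (-1.1786, 0).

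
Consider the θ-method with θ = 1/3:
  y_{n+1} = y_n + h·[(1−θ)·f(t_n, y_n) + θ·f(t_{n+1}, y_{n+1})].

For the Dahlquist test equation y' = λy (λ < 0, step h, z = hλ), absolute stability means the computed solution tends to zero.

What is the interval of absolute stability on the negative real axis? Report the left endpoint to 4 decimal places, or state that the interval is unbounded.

Test eqn y'=λy, z=hλ:
  y_{n+1} = y_n + z·[2/3·y_n + 1/3·y_{n+1}] ⇒ (1 − 1/3z)y_{n+1} = (1 + 2/3z)y_n
  so R(z) = (1 + 2/3z)/(1 − 1/3z).

Boundary: |R(x)|=1, x<0.
x=-0.57: |R|=0.5210
R=−1: 1+2/3x = −1+1/3x ⇒ -1/3x=2 ⇒ x=2/(-1/3)=-6.0000
Confirm numerically:
  x=-4.169: |R|=0.74459 <1
  x=-4.052: |R|=0.72377 <1
  x=-3.081: |R|=0.51998 <1
  x=-6.565: |R|=1.05907 >1
  x=-6.349: |R|=1.03733 >1
  x=-6.129: |R|=1.01413 >1
So |R|<1 on (-6.0000, 0).

(-6.0000, 0).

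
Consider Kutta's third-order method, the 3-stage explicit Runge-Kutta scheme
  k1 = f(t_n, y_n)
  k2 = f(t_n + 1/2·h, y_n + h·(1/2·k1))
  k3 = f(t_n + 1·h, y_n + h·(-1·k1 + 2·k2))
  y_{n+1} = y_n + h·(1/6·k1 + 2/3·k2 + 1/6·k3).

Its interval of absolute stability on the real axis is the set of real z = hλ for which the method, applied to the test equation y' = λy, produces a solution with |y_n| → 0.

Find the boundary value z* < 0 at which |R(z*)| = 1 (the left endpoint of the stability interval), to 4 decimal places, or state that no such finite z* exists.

With y'=λy (z=hλ):
  order 3, 3-stage ⇒ R(z)=1+z+z^2/2+z^3/6
  (e.g. R(-1.08)=0.29325, |R|=0.29325)

Solve |R(x)|<1 on ℝ⁻.
x=-1.08: |R|=0.2932
|R(-2.54)|=1.0454 |R(-1.75)|=0.1120 |R(-1.27)|=0.1951
Bisect:
  x_lo=-3.1003 |R|=2.2609  x_hi=-0.2234 |R|=0.7997
  mid=-1.66182 |R|=0.04589 →hi
  mid=-2.38105 |R|=0.79620 →hi
  mid=-2.74066 |R|=1.41600 →lo
  mid=-2.56086 |R|=1.08087 →lo
  mid=-2.47095 |R|=0.93259 →hi
  mid=-2.51590 |R|=1.00520 →lo
  mid=-2.49343 |R|=0.96852 →hi
  mid=-2.50467 |R|=0.98676 →hi
  mid=-2.51028 |R|=0.99596 →hi
  ...
  [-2.51292,-2.51274] ⇒ x*=-2.5127
So |R|<1 on (-2.5127, 0).

z* = -2.5127.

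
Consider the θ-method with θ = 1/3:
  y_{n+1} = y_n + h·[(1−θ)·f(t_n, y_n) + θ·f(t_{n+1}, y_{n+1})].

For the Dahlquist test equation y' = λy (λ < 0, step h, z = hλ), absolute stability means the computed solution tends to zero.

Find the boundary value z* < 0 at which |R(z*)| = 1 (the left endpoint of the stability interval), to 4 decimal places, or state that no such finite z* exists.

left endpoint -6.0000.

Set f=λy, z=hλ:
  y_{n+1} = y_n + z·[2/3·y_n + 1/3·y_{n+1}] ⇒ (1 − 1/3z)y_{n+1} = (1 + 2/3z)y_n
  R(z) = (1 + 2/3z)/(1 − 1/3z).

Need |R(x)|<1, x<0.
x=-0.44: |R|=0.6163
R=−1: 1+2/3x = −1+1/3x ⇒ -1/3x=2 ⇒ x=2/(-1/3)=-6.0000
Confirm numerically:
  x=-4.800: |R|=0.84615 <1
  x=-4.160: |R|=0.74302 <1
  x=-2.548: |R|=0.37779 <1
  x=-6.530: |R|=1.05561 >1
  x=-6.048: |R|=1.00531 >1
Stable set (-6.0000, 0).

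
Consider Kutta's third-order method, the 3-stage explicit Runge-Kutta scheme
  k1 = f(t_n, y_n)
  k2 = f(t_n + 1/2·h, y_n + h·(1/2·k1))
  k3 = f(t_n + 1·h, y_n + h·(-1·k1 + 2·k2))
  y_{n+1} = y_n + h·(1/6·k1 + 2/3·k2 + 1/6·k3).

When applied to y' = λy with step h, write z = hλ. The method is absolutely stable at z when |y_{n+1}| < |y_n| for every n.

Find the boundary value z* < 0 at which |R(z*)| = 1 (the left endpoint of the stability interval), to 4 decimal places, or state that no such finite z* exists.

Test eqn y'=λy, z=hλ:
  order 3, 3-stage ⇒ R(z)=1+z+z^2/2+z^3/6
  (e.g. R(-1.62)=-0.01639, |R|=0.01639)

Solve |R(x)|<1 on ℝ⁻.
x=-1.62: |R|=0.0164
|R(-1.95)|=0.2846 |R(-0.67)|=0.5043 |R(-0.58)|=0.5557
Bisect:
  x_lo=-3.1593 |R|=2.4242  x_hi=-0.0641 |R|=0.9379
  mid=-1.61170 |R|=0.01066 →hi
  mid=-2.38548 |R|=0.80265 →hi
  mid=-2.77237 |R|=1.48077 →lo
  mid=-2.57892 |R|=1.11217 →lo
  mid=-2.48220 |R|=0.95048 →hi
  mid=-2.53056 |R|=1.02953 →lo
  mid=-2.50638 |R|=0.98957 →hi
  mid=-2.51847 |R|=1.00944 →lo
  ...
  [-2.51280,-2.51261] ⇒ x*=-2.5127
So |R|<1 on (-2.5127, 0).

z* = -2.5127.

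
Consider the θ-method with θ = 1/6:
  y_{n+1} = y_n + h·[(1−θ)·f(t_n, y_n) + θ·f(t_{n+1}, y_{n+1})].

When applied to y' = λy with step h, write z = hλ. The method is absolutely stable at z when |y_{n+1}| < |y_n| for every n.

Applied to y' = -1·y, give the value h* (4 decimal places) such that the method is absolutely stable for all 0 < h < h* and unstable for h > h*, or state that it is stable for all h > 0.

(-3.0000,0); λ=-1 ⇒ h* = (3)/1 = 3.0000.

Test eqn y'=λy, z=hλ:
  y_{n+1} = y_n + z·[5/6·y_n + 1/6·y_{n+1}] ⇒ (1 − 1/6z)y_{n+1} = (1 + 5/6z)y_n
  ⇒ R(z) = (1 + 5/6z)/(1 − 1/6z).

Need |R(x)|<1, x<0.
x=-1.54: |R|=0.2255
R=−1: 1+5/6x = −1+1/6x ⇒ -2/3x=2 ⇒ x=2/(-2/3)=-3.0000
Confirm numerically:
  x=-2.595: |R|=0.81152 <1
  x=-2.267: |R|=0.64534 <1
  x=-1.691: |R|=0.31920 <1
  x=-1.664: |R|=0.30271 <1
  x=-3.387: |R|=1.16491 >1
  x=-3.246: |R|=1.10642 >1
Stable set (-3.0000, 0).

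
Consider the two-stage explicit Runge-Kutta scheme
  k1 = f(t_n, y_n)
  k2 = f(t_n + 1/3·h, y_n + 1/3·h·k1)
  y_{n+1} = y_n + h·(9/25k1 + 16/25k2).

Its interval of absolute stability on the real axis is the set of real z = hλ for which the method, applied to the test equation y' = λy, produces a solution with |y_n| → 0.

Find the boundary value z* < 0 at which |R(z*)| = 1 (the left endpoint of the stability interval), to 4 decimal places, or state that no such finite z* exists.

left endpoint -4.6875.

With y'=λy (z=hλ):
  k1=λy_n ⇒ h·k1=z·y_n;  k2=λ(1+1/3z)y_n ⇒ h·k2=z(1+1/3z)y_n
  y_{n+1}/y_n = 1 + 9/25z + 16/25z(1+1/3z) = 1 + z + 16/75z²
  R(z) = 1 + z + 16/75z².

Need |R(x)|<1, x<0.
x=-1.3: |R|=0.0605
R=1: x+16/75x²=0 ⇒ x=−75/16=-4.6875; min R=1−1/(4·16/75)=-0.1719>−1
Confirm numerically:
  x=-4.480: |R|=0.80169 <1
  x=-4.279: |R|=0.62710 <1
  x=-4.123: |R|=0.50348 <1
  x=-2.442: |R|=0.16982 <1
  x=-5.168: |R|=1.52975 >1
  x=-5.099: |R|=1.44762 >1
  x=-4.749: |R|=1.06231 >1
Stable set (-4.6875, 0).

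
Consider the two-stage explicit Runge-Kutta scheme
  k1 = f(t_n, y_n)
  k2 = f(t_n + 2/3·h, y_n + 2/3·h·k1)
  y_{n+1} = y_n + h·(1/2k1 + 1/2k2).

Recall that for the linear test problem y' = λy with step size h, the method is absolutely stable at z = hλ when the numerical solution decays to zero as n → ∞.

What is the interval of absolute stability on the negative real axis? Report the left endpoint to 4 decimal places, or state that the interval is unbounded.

Set f=λy, z=hλ:
  k1=λy_n ⇒ h·k1=z·y_n;  k2=λ(1+2/3z)y_n ⇒ h·k2=z(1+2/3z)y_n
  y_{n+1}/y_n = 1 + 1/2z + 1/2z(1+2/3z) = 1 + z + 1/3z²
  ⇒ R(z) = 1 + z + 1/3z².

Find x<0 with |R(x)|<1.
x=-0.56: |R|=0.5445
R=1: x+1/3x²=0 ⇒ x=−3=-3.0000; min R=1−1/(4·1/3)=0.2500>−1
Confirm numerically:
  x=-2.380: |R|=0.50813 <1
  x=-1.996: |R|=0.33201 <1
  x=-1.749: |R|=0.27067 <1
  x=-3.484: |R|=1.56209 >1
  x=-3.044: |R|=1.04465 >1
Stable set (-3.0000, 0).

z∈(-3.0000,0).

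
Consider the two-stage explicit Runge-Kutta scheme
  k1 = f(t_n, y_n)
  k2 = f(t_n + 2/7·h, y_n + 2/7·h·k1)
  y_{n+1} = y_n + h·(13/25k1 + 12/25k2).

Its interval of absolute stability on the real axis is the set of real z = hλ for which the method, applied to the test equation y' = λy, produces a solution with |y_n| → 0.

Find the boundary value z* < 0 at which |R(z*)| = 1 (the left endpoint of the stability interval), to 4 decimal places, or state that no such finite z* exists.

On y'=λy, z=hλ:
  k1=λy_n ⇒ h·k1=z·y_n;  k2=λ(1+2/7z)y_n ⇒ h·k2=z(1+2/7z)y_n
  y_{n+1}/y_n = 1 + 13/25z + 12/25z(1+2/7z) = 1 + z + 24/175z²
  so R(z) = 1 + z + 24/175z².

Need |R(x)|<1, x<0.
x=-0.5: |R|=0.5343
R=1: x+24/175x²=0 ⇒ x=−175/24=-7.2917; min R=1−1/(4·24/175)=-0.8229>−1
Confirm numerically:
  x=-6.414: |R|=0.22797 <1
  x=-6.317: |R|=0.15562 <1
  x=-4.691: |R|=0.67311 <1
  x=-7.803: |R|=1.54719 >1
  x=-7.495: |R|=1.20900 >1
Interval (-7.2917, 0).

z* = -7.2917.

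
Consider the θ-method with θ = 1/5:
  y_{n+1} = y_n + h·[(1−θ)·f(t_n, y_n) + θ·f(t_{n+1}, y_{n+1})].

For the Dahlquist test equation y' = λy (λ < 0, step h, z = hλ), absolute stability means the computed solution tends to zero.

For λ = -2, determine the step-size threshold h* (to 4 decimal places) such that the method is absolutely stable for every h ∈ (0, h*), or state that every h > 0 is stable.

Test eqn y'=λy, z=hλ:
  y_{n+1} = y_n + z·[4/5·y_n + 1/5·y_{n+1}] ⇒ (1 − 1/5z)y_{n+1} = (1 + 4/5z)y_n
  Hence R(z) = (1 + 4/5z)/(1 − 1/5z).

Need |R(x)|<1, x<0.
x=-1.55: |R|=0.1832
R=−1: 1+4/5x = −1+1/5x ⇒ -3/5x=2 ⇒ x=2/(-3/5)=-3.3333
Confirm numerically:
  x=-2.632: |R|=0.72432 <1
  x=-2.055: |R|=0.45641 <1
  x=-1.980: |R|=0.41834 <1
  x=-1.345: |R|=0.05989 <1
  x=-3.741: |R|=1.13992 >1
  x=-3.551: |R|=1.07637 >1
So |R|<1 on (-3.3333, 0).

(-3.3333,0); λ=-2 ⇒ h* = (10/3)/2 = 1.6667.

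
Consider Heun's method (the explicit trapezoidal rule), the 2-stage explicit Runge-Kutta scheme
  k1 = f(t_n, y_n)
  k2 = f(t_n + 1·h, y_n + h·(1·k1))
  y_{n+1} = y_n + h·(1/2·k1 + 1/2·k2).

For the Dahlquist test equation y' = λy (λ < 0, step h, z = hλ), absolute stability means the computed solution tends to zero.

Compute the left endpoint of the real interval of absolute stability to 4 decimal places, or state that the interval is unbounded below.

left endpoint -2.0000.

Set f=λy, z=hλ:
  order 2, 2-stage ⇒ R(z)=1+z+z^2/2
  (e.g. R(-0.82)=0.51620, |R|=0.51620)

Solve |R(x)|<1 on ℝ⁻.
x=-0.82: |R|=0.5162
|R(-1.09)|=0.5040 |R(-0.7)|=0.5450 |R(-0.56)|=0.5968
Bisect:
  x_lo=-2.3364 |R|=1.3929  x_hi=-0.3226 |R|=0.7294
  mid=-1.32947 |R|=0.55428 →hi
  mid=-1.83292 |R|=0.84688 →hi
  mid=-2.08465 |R|=1.08823 →lo
  mid=-1.95878 |R|=0.95963 →hi
  mid=-2.02172 |R|=1.02195 →lo
  mid=-1.99025 |R|=0.99030 →hi
  mid=-2.00598 |R|=1.00600 →lo
  mid=-1.99812 |R|=0.99812 →hi
  mid=-2.00205 |R|=1.00205 →lo
  ...
  [-2.00008,-1.99996] ⇒ x*=-2.0000
So |R|<1 on (-2.0000, 0).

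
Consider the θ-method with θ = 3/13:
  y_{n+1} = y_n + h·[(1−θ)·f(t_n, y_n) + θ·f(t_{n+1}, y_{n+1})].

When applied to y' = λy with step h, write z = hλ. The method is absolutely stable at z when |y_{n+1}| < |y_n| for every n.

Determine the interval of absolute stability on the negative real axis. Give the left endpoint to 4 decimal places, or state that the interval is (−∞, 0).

Set f=λy, z=hλ:
  y_{n+1} = y_n + z·[10/13·y_n + 3/13·y_{n+1}] ⇒ (1 − 3/13z)y_{n+1} = (1 + 10/13z)y_n
  so R(z) = (1 + 10/13z)/(1 − 3/13z).

Need |R(x)|<1, x<0.
x=-0.5: |R|=0.5517
R=−1: 1+10/13x = −1+3/13x ⇒ -7/13x=2 ⇒ x=2/(-7/13)=-3.7143
Confirm numerically:
  x=-3.300: |R|=0.87336 <1
  x=-2.984: |R|=0.76713 <1
  x=-2.831: |R|=0.71232 <1
  x=-2.807: |R|=0.70352 <1
  x=-4.195: |R|=1.13152 >1
  x=-3.972: |R|=1.07240 >1
  x=-3.833: |R|=1.03392 >1
Stable set (-3.7143, 0).

z∈(-3.7143,0).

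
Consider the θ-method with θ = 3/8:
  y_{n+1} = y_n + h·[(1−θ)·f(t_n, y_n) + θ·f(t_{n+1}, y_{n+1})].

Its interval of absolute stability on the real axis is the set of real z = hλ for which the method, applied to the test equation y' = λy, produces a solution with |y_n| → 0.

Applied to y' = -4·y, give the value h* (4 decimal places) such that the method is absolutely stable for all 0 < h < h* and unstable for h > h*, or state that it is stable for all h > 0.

Test eqn y'=λy, z=hλ:
  y_{n+1} = y_n + z·[5/8·y_n + 3/8·y_{n+1}] ⇒ (1 − 3/8z)y_{n+1} = (1 + 5/8z)y_n
  so R(z) = (1 + 5/8z)/(1 − 3/8z).

Need |R(x)|<1, x<0.
x=-1.39: |R|=0.0863
R=−1: 1+5/8x = −1+3/8x ⇒ -1/4x=2 ⇒ x=2/(-1/4)=-8.0000
Confirm numerically:
  x=-7.810: |R|=0.98791 <1
  x=-7.800: |R|=0.98726 <1
  x=-5.521: |R|=0.79815 <1
  x=-3.865: |R|=0.57795 <1
  x=-8.433: |R|=1.02601 >1
  x=-8.299: |R|=1.01818 >1
Interval (-8.0000, 0).

(-8.0000,0); λ=-4 ⇒ h* = (8)/4 = 2.0000.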